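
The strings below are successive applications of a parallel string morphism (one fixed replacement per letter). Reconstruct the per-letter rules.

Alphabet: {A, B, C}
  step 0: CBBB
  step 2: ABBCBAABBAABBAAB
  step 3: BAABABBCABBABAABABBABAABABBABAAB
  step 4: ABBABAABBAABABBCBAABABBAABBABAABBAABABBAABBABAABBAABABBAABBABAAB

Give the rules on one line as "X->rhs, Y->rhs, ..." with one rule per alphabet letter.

  step 3 ⇒ step 4: BAABABBCABBABAABABBABAABABBABAAB ⇒ AB·BA·BA·AB·BA·AB·AB·BC·BA·AB·AB·BA·AB·BA·BA·AB·BA·AB·AB·BA·AB·BA·BA·AB·BA·AB·AB·BA·AB·BA·BA·AB
    A ↦ BA
    B ↦ AB
    C ↦ BC

A->BA, B->AB, C->BC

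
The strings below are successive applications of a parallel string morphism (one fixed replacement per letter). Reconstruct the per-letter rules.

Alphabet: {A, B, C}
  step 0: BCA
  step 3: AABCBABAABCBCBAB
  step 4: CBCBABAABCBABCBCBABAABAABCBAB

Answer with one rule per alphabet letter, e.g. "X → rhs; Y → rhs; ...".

A->CB, B->AB, C->A

  step 3 ⇒ step 4: AABCBABAABCBCBAB ⇒ CB·CB·AB·A·AB·CB·AB·CB·CB·AB·A·AB·A·AB·CB·AB
    A ↦ CB
    B ↦ AB
    C ↦ A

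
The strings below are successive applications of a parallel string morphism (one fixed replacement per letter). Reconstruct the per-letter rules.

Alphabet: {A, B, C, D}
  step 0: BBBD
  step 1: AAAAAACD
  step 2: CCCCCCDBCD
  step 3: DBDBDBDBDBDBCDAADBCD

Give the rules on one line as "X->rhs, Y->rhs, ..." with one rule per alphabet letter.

A->C, B->AA, C->DB, D->CD

  step 2 ⇒ step 3: CCCCCCDBCD ⇒ DB·DB·DB·DB·DB·DB·CD·AA·DB·CD
    B ↦ AA
    C ↦ DB
    D ↦ CD
  step 1 ⇒ step 2: AAAAAACD ⇒ C·C·C·C·C·C·DB·CD
    A ↦ C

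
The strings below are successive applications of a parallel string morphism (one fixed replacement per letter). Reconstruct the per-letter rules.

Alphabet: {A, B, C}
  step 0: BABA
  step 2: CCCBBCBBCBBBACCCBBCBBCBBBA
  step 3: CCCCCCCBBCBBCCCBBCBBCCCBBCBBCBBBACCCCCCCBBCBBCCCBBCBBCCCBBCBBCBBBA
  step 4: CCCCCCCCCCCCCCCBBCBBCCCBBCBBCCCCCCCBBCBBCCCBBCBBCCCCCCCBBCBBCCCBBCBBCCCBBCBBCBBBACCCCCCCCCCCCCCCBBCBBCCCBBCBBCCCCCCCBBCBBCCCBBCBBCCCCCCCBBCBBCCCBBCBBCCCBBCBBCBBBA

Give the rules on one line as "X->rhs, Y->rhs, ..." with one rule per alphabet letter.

A->BA, B->CBB, C->CC

  step 3 ⇒ step 4: CCCCCCCBBCBBCCCBBCBBCCCBBCBBCBBBACCCCCCCBBCBBCCCBBCBBCCCBBCBBCBBBA ⇒ CC·CC·CC·CC·CC·CC·CC·CBB·CBB·CC·CBB·CBB·CC·CC·CC·CBB·CBB·CC·CBB·CBB·CC·CC·CC·CBB·CBB·CC·CBB·CBB·CC·CBB·CBB·CBB·BA·CC·CC·CC·CC·CC·CC·CC·CBB·CBB·CC·CBB·CBB·CC·CC·CC·CBB·CBB·CC·CBB·CBB·CC·CC·CC·CBB·CBB·CC·CBB·CBB·CC·CBB·CBB·CBB·BA
    A ↦ BA
    B ↦ CBB
    C ↦ CC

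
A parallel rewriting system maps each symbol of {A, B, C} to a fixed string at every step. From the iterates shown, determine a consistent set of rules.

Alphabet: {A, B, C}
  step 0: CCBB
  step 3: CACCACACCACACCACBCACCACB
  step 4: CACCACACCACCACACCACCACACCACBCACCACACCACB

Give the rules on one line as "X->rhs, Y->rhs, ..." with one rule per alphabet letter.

  step 3 ⇒ step 4: CACCACACCACACCACBCACCACB ⇒ CA·C·CA·CA·C·CA·C·CA·CA·C·CA·C·CA·CA·C·CA·CB·CA·C·CA·CA·C·CA·CB
    A ↦ C
    B ↦ CB
    C ↦ CA

A->C, B->CB, C->CA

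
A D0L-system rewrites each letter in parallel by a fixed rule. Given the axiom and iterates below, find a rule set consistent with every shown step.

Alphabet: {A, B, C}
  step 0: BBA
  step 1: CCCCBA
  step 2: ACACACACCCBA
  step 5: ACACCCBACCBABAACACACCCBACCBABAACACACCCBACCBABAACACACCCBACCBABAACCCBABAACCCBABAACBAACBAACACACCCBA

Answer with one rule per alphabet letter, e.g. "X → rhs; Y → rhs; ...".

  step 1 ⇒ step 2: CCCCBA ⇒ AC·AC·AC·AC·CC·BA
    A ↦ BA
    B ↦ CC
    C ↦ AC

A->BA, B->CC, C->AC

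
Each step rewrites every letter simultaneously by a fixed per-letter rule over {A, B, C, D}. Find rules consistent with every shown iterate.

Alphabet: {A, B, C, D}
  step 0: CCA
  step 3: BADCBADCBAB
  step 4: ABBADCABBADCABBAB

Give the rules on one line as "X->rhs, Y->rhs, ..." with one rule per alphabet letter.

A->B, B->AB, C->DC, D->A

  step 3 ⇒ step 4: BADCBADCBAB ⇒ AB·B·A·DC·AB·B·A·DC·AB·B·AB
    A ↦ B
    B ↦ AB
    C ↦ DC
    D ↦ A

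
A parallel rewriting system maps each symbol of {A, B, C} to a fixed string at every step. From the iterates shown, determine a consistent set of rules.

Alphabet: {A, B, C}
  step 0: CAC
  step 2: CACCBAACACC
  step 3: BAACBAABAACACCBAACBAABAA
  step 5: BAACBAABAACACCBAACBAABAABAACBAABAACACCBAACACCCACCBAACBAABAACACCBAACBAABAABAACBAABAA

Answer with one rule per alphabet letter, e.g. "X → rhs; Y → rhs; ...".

  step 2 ⇒ step 3: CACCBAACACC ⇒ BAA·C·BAA·BAA·CA·C·C·BAA·C·BAA·BAA
    A ↦ C
    B ↦ CA
    C ↦ BAA

A->C, B->CA, C->BAA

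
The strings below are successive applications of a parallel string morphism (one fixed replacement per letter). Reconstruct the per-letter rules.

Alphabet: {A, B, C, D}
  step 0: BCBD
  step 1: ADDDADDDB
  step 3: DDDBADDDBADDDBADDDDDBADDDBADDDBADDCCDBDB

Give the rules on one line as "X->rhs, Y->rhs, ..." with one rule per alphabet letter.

  step 0 ⇒ step 1: BCBD ⇒ ADD·D·ADD·DB
    B ↦ ADD
    C ↦ D
    D ↦ DB
    A ↦ CC  (constrained at step 1)

A->CC, B->ADD, C->D, D->DB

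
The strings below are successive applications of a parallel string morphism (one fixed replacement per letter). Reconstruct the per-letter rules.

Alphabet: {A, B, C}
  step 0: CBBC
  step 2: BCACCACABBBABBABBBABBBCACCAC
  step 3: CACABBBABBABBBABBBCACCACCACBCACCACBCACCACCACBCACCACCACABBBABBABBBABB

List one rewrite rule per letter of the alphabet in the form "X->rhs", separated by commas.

  step 2 ⇒ step 3: BCACCACABBBABBABBBABBBCACCAC ⇒ CAC·ABB·B·ABB·ABB·B·ABB·B·CAC·CAC·CAC·B·CAC·CAC·B·CAC·CAC·CAC·B·CAC·CAC·CAC·ABB·B·ABB·ABB·B·ABB
    A ↦ B
    B ↦ CAC
    C ↦ ABB

A->B, B->CAC, C->ABB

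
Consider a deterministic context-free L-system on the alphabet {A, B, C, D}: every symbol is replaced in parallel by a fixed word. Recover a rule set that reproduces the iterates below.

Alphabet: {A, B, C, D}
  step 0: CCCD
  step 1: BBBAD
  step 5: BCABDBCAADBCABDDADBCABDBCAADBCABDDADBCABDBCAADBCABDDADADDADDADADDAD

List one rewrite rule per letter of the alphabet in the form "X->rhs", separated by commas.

A->D, B->BCA, C->B, D->AD

  step 0 ⇒ step 1: CCCD ⇒ B·B·B·AD
    C ↦ B
    D ↦ AD
    A ↦ D  (constrained at step 1)
    B ↦ BCA  (constrained at step 1)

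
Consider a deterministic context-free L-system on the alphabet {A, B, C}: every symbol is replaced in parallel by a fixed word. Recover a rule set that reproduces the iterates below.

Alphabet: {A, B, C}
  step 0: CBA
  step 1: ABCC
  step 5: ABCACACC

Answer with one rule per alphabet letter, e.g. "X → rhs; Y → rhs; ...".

  step 0 ⇒ step 1: CBA ⇒ A·BC·C
    A ↦ C
    B ↦ BC
    C ↦ A

A->C, B->BC, C->A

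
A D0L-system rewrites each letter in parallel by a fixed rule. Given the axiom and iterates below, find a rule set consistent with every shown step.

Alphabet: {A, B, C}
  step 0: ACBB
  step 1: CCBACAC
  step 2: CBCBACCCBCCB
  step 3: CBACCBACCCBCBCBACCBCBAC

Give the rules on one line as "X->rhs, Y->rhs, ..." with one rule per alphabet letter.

  step 2 ⇒ step 3: CBCBACCCBCCB ⇒ CB·AC·CB·AC·C·CB·CB·CB·AC·CB·CB·AC
    A ↦ C
    B ↦ AC
    C ↦ CB

A->C, B->AC, C->CB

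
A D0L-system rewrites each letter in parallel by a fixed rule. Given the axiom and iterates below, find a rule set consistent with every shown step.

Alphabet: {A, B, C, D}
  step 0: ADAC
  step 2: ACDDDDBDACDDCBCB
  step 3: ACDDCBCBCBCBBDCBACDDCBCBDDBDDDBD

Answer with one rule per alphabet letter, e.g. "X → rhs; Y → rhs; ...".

  step 2 ⇒ step 3: ACDDDDBDACDDCBCB ⇒ AC·DD·CB·CB·CB·CB·BD·CB·AC·DD·CB·CB·DD·BD·DD·BD
    A ↦ AC
    B ↦ BD
    C ↦ DD
    D ↦ CB

A->AC, B->BD, C->DD, D->CB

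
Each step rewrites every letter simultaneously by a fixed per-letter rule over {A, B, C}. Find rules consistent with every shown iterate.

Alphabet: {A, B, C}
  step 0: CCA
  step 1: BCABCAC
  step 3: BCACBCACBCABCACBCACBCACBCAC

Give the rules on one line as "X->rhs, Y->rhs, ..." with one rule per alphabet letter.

  step 0 ⇒ step 1: CCA ⇒ BCA·BCA·C
    A ↦ C
    C ↦ BCA
    B ↦ C  (constrained at step 1)

A->C, B->C, C->BCA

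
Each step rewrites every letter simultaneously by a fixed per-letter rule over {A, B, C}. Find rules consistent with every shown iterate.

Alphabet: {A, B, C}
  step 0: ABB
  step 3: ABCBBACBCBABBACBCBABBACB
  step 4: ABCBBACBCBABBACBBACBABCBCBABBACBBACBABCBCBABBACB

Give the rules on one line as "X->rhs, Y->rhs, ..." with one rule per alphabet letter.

A->AB, B->CB, C->BA

  step 3 ⇒ step 4: ABCBBACBCBABBACBCBABBACB ⇒ AB·CB·BA·CB·CB·AB·BA·CB·BA·CB·AB·CB·CB·AB·BA·CB·BA·CB·AB·CB·CB·AB·BA·CB
    A ↦ AB
    B ↦ CB
    C ↦ BA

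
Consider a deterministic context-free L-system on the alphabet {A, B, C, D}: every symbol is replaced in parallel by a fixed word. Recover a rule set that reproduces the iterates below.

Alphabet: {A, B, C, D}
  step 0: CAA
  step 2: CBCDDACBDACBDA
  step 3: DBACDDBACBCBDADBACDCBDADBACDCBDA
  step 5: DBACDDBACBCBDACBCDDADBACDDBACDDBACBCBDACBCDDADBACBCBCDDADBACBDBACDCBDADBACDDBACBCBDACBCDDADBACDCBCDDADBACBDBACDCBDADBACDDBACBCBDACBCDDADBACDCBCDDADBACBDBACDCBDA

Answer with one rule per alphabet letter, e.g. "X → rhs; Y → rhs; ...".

A->DA, B->CD, C->DBA, D->CB

  step 2 ⇒ step 3: CBCDDACBDACBDA ⇒ DBA·CD·DBA·CB·CB·DA·DBA·CD·CB·DA·DBA·CD·CB·DA
    A ↦ DA
    B ↦ CD
    C ↦ DBA
    D ↦ CB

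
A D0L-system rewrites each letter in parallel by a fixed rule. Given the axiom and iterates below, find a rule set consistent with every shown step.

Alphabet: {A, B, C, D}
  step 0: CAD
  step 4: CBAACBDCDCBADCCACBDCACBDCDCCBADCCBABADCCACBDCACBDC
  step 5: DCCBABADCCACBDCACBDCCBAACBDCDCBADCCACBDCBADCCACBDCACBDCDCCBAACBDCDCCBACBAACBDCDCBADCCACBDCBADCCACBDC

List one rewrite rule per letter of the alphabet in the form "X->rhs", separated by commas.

A->BA, B->C, C->DC, D->ACB

  step 4 ⇒ step 5: CBAACBDCDCBADCCACBDCACBDCDCCBADCCBABADCCACBDCACBDC ⇒ DC·C·BA·BA·DC·C·ACB·DC·ACB·DC·C·BA·ACB·DC·DC·BA·DC·C·ACB·DC·BA·DC·C·ACB·DC·ACB·DC·DC·C·BA·ACB·DC·DC·C·BA·C·BA·ACB·DC·DC·BA·DC·C·ACB·DC·BA·DC·C·ACB·DC
    A ↦ BA
    B ↦ C
    C ↦ DC
    D ↦ ACB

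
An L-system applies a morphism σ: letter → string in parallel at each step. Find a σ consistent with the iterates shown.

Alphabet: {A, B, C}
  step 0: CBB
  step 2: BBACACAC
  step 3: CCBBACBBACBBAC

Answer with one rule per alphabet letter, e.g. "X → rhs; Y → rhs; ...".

  step 2 ⇒ step 3: BBACACAC ⇒ C·C·BB·AC·BB·AC·BB·AC
    A ↦ BB
    B ↦ C
    C ↦ AC

A->BB, B->C, C->AC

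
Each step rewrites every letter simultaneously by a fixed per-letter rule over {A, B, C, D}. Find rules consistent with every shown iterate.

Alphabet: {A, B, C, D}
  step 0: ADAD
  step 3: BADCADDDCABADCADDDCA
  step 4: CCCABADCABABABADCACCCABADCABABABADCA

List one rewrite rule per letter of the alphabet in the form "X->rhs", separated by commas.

A->CA, B->CC, C->D, D->BA

  step 3 ⇒ step 4: BADCADDDCABADCADDDCA ⇒ CC·CA·BA·D·CA·BA·BA·BA·D·CA·CC·CA·BA·D·CA·BA·BA·BA·D·CA
    A ↦ CA
    B ↦ CC
    C ↦ D
    D ↦ BA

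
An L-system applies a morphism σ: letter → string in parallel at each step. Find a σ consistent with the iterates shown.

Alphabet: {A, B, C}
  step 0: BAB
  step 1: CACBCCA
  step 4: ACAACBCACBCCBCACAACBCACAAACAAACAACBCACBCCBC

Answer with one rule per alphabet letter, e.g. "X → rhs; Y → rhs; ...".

  step 0 ⇒ step 1: BAB ⇒ CA·CBC·CA
    A ↦ CBC
    B ↦ CA
    C ↦ A  (constrained at step 1)

A->CBC, B->CA, C->A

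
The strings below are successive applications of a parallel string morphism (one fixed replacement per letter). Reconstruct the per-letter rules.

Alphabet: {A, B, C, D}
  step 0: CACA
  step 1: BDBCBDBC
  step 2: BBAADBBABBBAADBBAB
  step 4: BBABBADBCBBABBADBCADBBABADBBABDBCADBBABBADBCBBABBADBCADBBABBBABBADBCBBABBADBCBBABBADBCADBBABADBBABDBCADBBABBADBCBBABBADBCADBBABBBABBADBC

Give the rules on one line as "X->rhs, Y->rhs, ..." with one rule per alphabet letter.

A->DBC, B->BBA, C->B, D->AD

  step 1 ⇒ step 2: BDBCBDBC ⇒ BBA·AD·BBA·B·BBA·AD·BBA·B
    B ↦ BBA
    C ↦ B
    D ↦ AD
  step 0 ⇒ step 1: CACA ⇒ B·DBC·B·DBC
    A ↦ DBC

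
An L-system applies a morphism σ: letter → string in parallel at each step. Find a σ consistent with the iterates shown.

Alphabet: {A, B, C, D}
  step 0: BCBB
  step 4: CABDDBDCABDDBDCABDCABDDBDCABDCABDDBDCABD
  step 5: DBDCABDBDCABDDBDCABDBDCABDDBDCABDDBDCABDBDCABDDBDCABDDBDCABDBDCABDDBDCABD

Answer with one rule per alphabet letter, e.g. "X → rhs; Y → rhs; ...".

A->BD, B->CA, C->D, D->BD

  step 4 ⇒ step 5: CABDDBDCABDDBDCABDCABDDBDCABDCABDDBDCABD ⇒ D·BD·CA·BD·BD·CA·BD·D·BD·CA·BD·BD·CA·BD·D·BD·CA·BD·D·BD·CA·BD·BD·CA·BD·D·BD·CA·BD·D·BD·CA·BD·BD·CA·BD·D·BD·CA·BD
    A ↦ BD
    B ↦ CA
    C ↦ D
    D ↦ BD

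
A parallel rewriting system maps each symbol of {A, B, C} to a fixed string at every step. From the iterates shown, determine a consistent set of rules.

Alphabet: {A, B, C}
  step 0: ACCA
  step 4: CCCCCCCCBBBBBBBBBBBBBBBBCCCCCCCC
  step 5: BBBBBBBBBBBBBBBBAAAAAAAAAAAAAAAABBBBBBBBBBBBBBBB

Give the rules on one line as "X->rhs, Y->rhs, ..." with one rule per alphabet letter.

  step 4 ⇒ step 5: CCCCCCCCBBBBBBBBBBBBBBBBCCCCCCCC ⇒ BB·BB·BB·BB·BB·BB·BB·BB·A·A·A·A·A·A·A·A·A·A·A·A·A·A·A·A·BB·BB·BB·BB·BB·BB·BB·BB
    B ↦ A
    C ↦ BB
    A ↦ CC  (constrained at step 0)

A->CC, B->A, C->BB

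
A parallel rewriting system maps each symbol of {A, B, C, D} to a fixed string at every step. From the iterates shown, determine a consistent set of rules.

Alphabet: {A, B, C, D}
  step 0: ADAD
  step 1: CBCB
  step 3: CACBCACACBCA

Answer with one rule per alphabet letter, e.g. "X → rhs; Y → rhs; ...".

A->C, B->DC, C->CA, D->B

  step 0 ⇒ step 1: ADAD ⇒ C·B·C·B
    A ↦ C
    D ↦ B
    B ↦ DC  (constrained at step 1)
    C ↦ CA  (constrained at step 1)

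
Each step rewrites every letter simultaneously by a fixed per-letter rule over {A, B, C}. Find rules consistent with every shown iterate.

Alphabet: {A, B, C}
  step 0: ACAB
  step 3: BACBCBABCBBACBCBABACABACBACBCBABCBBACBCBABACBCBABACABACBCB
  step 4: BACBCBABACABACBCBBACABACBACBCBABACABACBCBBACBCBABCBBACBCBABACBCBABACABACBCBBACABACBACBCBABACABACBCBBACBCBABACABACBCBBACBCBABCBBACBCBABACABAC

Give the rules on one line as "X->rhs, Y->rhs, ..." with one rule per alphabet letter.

  step 3 ⇒ step 4: BACBCBABCBBACBCBABACABACBACBCBABCBBACBCBABACBCBABACABACBCB ⇒ BAC·BCB·A·BAC·A·BAC·BCB·BAC·A·BAC·BAC·BCB·A·BAC·A·BAC·BCB·BAC·BCB·A·BCB·BAC·BCB·A·BAC·BCB·A·BAC·A·BAC·BCB·BAC·A·BAC·BAC·BCB·A·BAC·A·BAC·BCB·BAC·BCB·A·BAC·A·BAC·BCB·BAC·BCB·A·BCB·BAC·BCB·A·BAC·A·BAC
    A ↦ BCB
    B ↦ BAC
    C ↦ A

A->BCB, B->BAC, C->A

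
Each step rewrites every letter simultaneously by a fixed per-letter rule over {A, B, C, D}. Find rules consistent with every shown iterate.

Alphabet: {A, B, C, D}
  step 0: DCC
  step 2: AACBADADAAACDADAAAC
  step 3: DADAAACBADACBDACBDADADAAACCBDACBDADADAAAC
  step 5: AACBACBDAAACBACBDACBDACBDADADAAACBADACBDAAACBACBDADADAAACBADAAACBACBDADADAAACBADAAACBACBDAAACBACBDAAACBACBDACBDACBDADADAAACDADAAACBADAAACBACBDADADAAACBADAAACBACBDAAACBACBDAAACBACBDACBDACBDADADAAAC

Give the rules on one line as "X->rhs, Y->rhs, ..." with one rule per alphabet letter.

A->DA, B->BA, C->AAC, D->CB

  step 2 ⇒ step 3: AACBADADAAACDADAAAC ⇒ DA·DA·AAC·BA·DA·CB·DA·CB·DA·DA·DA·AAC·CB·DA·CB·DA·DA·DA·AAC
    A ↦ DA
    B ↦ BA
    C ↦ AAC
    D ↦ CB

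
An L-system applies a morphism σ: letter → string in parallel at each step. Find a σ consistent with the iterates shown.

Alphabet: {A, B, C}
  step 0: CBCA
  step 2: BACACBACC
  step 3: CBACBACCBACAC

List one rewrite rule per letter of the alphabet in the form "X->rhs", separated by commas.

A->B, B->C, C->AC

  step 2 ⇒ step 3: BACACBACC ⇒ C·B·AC·B·AC·C·B·AC·AC
    A ↦ B
    B ↦ C
    C ↦ AC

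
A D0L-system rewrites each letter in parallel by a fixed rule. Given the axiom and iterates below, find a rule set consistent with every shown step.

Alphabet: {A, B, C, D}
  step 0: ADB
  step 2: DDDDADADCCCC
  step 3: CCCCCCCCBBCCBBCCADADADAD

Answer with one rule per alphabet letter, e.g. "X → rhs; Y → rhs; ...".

  step 2 ⇒ step 3: DDDDADADCCCC ⇒ CC·CC·CC·CC·BB·CC·BB·CC·AD·AD·AD·AD
    A ↦ BB
    C ↦ AD
    D ↦ CC
    B ↦ DD  (constrained at step 0)

A->BB, B->DD, C->AD, D->CC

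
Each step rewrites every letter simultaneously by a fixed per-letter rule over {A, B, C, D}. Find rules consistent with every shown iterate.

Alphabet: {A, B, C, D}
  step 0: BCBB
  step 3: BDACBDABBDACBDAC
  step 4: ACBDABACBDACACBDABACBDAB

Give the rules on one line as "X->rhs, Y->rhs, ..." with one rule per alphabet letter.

  step 3 ⇒ step 4: BDACBDABBDACBDAC ⇒ AC·B·D·AB·AC·B·D·AC·AC·B·D·AB·AC·B·D·AB
    A ↦ D
    B ↦ AC
    C ↦ AB
    D ↦ B

A->D, B->AC, C->AB, D->B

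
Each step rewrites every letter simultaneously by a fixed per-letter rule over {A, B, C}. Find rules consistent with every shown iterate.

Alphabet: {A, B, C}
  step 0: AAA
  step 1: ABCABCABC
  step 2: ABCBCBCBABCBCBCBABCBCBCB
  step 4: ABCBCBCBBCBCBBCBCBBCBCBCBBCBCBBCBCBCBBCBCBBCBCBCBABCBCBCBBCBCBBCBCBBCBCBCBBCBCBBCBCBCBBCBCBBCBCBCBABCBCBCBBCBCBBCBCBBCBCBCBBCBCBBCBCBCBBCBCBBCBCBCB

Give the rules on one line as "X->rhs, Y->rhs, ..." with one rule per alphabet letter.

A->ABC, B->BC, C->BCB

  step 1 ⇒ step 2: ABCABCABC ⇒ ABC·BC·BCB·ABC·BC·BCB·ABC·BC·BCB
    A ↦ ABC
    B ↦ BC
    C ↦ BCB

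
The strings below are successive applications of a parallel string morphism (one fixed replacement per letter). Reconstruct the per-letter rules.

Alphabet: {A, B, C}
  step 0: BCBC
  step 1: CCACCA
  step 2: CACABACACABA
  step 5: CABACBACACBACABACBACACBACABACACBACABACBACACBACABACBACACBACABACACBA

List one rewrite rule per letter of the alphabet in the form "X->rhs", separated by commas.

  step 1 ⇒ step 2: CCACCA ⇒ CA·CA·BA·CA·CA·BA
    A ↦ BA
    C ↦ CA
  step 0 ⇒ step 1: BCBC ⇒ C·CA·C·CA
    B ↦ C

A->BA, B->C, C->CA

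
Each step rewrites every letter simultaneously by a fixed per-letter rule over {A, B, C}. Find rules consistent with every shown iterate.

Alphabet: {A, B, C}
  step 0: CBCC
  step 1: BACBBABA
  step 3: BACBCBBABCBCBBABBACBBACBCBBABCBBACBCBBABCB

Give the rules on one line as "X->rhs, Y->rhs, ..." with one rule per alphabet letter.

  step 0 ⇒ step 1: CBCC ⇒ BA·CB·BA·BA
    B ↦ CB
    C ↦ BA
    A ↦ BAB  (constrained at step 1)

A->BAB, B->CB, C->BA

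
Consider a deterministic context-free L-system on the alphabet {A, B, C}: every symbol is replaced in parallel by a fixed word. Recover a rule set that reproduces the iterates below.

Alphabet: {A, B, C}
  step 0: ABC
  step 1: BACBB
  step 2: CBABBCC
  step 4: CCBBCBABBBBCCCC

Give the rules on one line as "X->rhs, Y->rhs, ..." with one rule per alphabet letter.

A->BA, B->C, C->BB

  step 1 ⇒ step 2: BACBB ⇒ C·BA·BB·C·C
    A ↦ BA
    B ↦ C
    C ↦ BB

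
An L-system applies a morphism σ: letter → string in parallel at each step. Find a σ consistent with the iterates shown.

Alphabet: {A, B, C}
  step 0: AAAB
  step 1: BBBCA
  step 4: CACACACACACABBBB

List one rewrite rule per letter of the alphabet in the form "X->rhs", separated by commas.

  step 0 ⇒ step 1: AAAB ⇒ B·B·B·CA
    A ↦ B
    B ↦ CA
    C ↦ B  (constrained at step 1)

A->B, B->CA, C->B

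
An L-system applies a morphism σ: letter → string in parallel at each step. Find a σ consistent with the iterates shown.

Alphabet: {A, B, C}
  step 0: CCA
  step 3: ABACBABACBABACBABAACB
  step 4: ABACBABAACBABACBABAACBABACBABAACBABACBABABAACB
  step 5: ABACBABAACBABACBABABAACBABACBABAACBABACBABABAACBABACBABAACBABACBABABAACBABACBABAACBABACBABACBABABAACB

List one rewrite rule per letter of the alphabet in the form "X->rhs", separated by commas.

A->AB, B->ACB, C->A

  step 4 ⇒ step 5: ABACBABAACBABACBABAACBABACBABAACBABACBABABAACB ⇒ AB·ACB·AB·A·ACB·AB·ACB·AB·AB·A·ACB·AB·ACB·AB·A·ACB·AB·ACB·AB·AB·A·ACB·AB·ACB·AB·A·ACB·AB·ACB·AB·AB·A·ACB·AB·ACB·AB·A·ACB·AB·ACB·AB·ACB·AB·AB·A·ACB
    A ↦ AB
    B ↦ ACB
    C ↦ A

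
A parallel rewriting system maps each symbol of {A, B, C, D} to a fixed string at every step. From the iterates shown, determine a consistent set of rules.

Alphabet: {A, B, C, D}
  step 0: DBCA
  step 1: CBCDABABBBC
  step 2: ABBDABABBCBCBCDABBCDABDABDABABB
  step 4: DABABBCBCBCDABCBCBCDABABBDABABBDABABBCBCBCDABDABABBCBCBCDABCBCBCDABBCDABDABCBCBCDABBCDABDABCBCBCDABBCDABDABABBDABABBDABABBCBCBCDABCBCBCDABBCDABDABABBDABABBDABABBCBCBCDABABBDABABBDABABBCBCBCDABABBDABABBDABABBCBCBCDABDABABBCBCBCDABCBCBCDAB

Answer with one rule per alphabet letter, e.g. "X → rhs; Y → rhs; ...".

A->BC, B->DAB, C->ABB, D->CBC

  step 1 ⇒ step 2: CBCDABABBBC ⇒ ABB·DAB·ABB·CBC·BC·DAB·BC·DAB·DAB·DAB·ABB
    A ↦ BC
    B ↦ DAB
    C ↦ ABB
    D ↦ CBC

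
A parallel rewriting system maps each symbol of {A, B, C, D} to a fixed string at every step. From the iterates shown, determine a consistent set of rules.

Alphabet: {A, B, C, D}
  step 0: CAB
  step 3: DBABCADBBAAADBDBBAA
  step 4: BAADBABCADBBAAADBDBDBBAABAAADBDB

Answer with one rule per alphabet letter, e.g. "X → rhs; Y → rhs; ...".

A->DB, B->A, C->BCA, D->BA

  step 3 ⇒ step 4: DBABCADBBAAADBDBBAA ⇒ BA·A·DB·A·BCA·DB·BA·A·A·DB·DB·DB·BA·A·BA·A·A·DB·DB
    A ↦ DB
    B ↦ A
    C ↦ BCA
    D ↦ BA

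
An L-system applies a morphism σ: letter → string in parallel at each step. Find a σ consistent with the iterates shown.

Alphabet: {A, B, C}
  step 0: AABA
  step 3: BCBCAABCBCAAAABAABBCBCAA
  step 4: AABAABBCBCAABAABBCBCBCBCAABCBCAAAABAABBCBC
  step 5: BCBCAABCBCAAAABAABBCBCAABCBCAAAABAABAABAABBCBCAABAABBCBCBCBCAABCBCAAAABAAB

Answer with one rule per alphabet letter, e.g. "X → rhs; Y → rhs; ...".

  step 4 ⇒ step 5: AABAABBCBCAABAABBCBCBCBCAABCBCAAAABAABBCBC ⇒ BC·BC·AA·BC·BC·AA·AA·B·AA·B·BC·BC·AA·BC·BC·AA·AA·B·AA·B·AA·B·AA·B·BC·BC·AA·B·AA·B·BC·BC·BC·BC·AA·BC·BC·AA·AA·B·AA·B
    A ↦ BC
    B ↦ AA
    C ↦ B

A->BC, B->AA, C->B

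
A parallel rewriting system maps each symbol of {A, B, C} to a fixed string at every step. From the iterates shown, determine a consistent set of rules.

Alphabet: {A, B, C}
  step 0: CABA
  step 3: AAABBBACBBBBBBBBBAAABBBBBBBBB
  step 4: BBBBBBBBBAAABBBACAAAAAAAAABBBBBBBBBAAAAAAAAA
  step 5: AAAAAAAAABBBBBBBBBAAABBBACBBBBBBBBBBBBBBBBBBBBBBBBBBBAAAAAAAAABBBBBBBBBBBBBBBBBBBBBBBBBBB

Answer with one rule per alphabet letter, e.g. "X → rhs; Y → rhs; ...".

  step 4 ⇒ step 5: BBBBBBBBBAAABBBACAAAAAAAAABBBBBBBBBAAAAAAAAA ⇒ A·A·A·A·A·A·A·A·A·BBB·BBB·BBB·A·A·A·BBB·AC·BBB·BBB·BBB·BBB·BBB·BBB·BBB·BBB·BBB·A·A·A·A·A·A·A·A·A·BBB·BBB·BBB·BBB·BBB·BBB·BBB·BBB·BBB
    A ↦ BBB
    B ↦ A
    C ↦ AC

A->BBB, B->A, C->AC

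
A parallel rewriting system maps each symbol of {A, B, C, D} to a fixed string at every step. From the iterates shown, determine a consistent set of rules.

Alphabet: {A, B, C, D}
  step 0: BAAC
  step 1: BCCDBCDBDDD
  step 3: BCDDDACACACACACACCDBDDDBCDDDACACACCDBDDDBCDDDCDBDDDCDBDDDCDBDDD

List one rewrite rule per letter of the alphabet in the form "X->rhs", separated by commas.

A->CDB, B->BC, C->DDD, D->AC

  step 0 ⇒ step 1: BAAC ⇒ BC·CDB·CDB·DDD
    A ↦ CDB
    B ↦ BC
    C ↦ DDD
    D ↦ AC  (constrained at step 1)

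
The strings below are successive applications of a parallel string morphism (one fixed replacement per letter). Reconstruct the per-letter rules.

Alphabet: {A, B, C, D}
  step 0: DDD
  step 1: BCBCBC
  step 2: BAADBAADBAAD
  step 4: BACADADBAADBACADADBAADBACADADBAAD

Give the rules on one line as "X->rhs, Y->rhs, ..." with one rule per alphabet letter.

A->C, B->BA, C->AD, D->BC

  step 1 ⇒ step 2: BCBCBC ⇒ BA·AD·BA·AD·BA·AD
    B ↦ BA
    C ↦ AD
    A ↦ C  (constrained at step 2)
  step 0 ⇒ step 1: DDD ⇒ BC·BC·BC
    D ↦ BC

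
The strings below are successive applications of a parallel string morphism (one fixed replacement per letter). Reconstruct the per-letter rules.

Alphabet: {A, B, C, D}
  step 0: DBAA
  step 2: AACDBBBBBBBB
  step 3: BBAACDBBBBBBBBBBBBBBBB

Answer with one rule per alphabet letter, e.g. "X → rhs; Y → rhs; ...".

  step 2 ⇒ step 3: AACDBBBBBBBB ⇒ B·B·AA·CD·BB·BB·BB·BB·BB·BB·BB·BB
    A ↦ B
    B ↦ BB
    C ↦ AA
    D ↦ CD

A->B, B->BB, C->AA, D->CD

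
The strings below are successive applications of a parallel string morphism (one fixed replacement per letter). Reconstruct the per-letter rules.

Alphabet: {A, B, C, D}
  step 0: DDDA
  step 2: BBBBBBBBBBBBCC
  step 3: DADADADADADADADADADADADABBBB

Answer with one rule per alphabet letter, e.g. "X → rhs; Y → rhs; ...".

  step 2 ⇒ step 3: BBBBBBBBBBBBCC ⇒ DA·DA·DA·DA·DA·DA·DA·DA·DA·DA·DA·DA·BB·BB
    B ↦ DA
    C ↦ BB
    A ↦ D  (constrained at step 0)
    D ↦ CC  (constrained at step 0)

A->D, B->DA, C->BB, D->CC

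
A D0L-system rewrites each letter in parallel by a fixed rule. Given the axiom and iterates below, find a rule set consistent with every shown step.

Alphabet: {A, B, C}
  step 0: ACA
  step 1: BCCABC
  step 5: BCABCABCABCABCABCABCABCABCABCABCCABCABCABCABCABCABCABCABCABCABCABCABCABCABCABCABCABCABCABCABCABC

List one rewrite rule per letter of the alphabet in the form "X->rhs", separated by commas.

A->BC, B->AB, C->CA

  step 0 ⇒ step 1: ACA ⇒ BC·CA·BC
    A ↦ BC
    C ↦ CA
    B ↦ AB  (constrained at step 1)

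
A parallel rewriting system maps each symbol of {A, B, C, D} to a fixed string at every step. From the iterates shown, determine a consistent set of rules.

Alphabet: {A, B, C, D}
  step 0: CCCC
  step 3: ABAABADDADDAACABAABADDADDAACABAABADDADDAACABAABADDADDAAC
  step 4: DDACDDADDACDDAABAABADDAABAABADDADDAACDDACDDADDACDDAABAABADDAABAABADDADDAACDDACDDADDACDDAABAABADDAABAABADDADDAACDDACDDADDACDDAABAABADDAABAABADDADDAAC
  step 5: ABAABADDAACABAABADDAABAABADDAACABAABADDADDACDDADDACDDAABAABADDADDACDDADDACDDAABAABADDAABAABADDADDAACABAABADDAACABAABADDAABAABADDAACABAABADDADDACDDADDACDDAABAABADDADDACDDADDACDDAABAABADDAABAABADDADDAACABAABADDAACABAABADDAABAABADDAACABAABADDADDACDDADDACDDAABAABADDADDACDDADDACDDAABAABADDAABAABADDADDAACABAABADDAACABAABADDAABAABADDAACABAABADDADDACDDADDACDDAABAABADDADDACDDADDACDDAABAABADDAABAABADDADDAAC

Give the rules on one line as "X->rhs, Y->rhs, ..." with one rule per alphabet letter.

  step 4 ⇒ step 5: DDACDDADDACDDAABAABADDAABAABADDADDAACDDACDDADDACDDAABAABADDAABAABADDADDAACDDACDDADDACDDAABAABADDAABAABADDADDAACDDACDDADDACDDAABAABADDAABAABADDADDAAC ⇒ ABA·ABA·DDA·AC·ABA·ABA·DDA·ABA·ABA·DDA·AC·ABA·ABA·DDA·DDA·C·DDA·DDA·C·DDA·ABA·ABA·DDA·DDA·C·DDA·DDA·C·DDA·ABA·ABA·DDA·ABA·ABA·DDA·DDA·AC·ABA·ABA·DDA·AC·ABA·ABA·DDA·ABA·ABA·DDA·AC·ABA·ABA·DDA·DDA·C·DDA·DDA·C·DDA·ABA·ABA·DDA·DDA·C·DDA·DDA·C·DDA·ABA·ABA·DDA·ABA·ABA·DDA·DDA·AC·ABA·ABA·DDA·AC·ABA·ABA·DDA·ABA·ABA·DDA·AC·ABA·ABA·DDA·DDA·C·DDA·DDA·C·DDA·ABA·ABA·DDA·DDA·C·DDA·DDA·C·DDA·ABA·ABA·DDA·ABA·ABA·DDA·DDA·AC·ABA·ABA·DDA·AC·ABA·ABA·DDA·ABA·ABA·DDA·AC·ABA·ABA·DDA·DDA·C·DDA·DDA·C·DDA·ABA·ABA·DDA·DDA·C·DDA·DDA·C·DDA·ABA·ABA·DDA·ABA·ABA·DDA·DDA·AC
    A ↦ DDA
    B ↦ C
    C ↦ AC
    D ↦ ABA

A->DDA, B->C, C->AC, D->ABA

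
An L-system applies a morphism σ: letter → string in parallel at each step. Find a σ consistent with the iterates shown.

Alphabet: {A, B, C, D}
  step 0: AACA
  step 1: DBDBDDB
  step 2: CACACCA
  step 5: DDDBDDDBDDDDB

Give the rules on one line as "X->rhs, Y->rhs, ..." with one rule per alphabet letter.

A->DB, B->A, C->D, D->C

  step 1 ⇒ step 2: DBDBDDB ⇒ C·A·C·A·C·C·A
    B ↦ A
    D ↦ C
  step 0 ⇒ step 1: AACA ⇒ DB·DB·D·DB
    A ↦ DB
  step 0 ⇒ step 1: AACA ⇒ DB·DB·D·DB
    C ↦ D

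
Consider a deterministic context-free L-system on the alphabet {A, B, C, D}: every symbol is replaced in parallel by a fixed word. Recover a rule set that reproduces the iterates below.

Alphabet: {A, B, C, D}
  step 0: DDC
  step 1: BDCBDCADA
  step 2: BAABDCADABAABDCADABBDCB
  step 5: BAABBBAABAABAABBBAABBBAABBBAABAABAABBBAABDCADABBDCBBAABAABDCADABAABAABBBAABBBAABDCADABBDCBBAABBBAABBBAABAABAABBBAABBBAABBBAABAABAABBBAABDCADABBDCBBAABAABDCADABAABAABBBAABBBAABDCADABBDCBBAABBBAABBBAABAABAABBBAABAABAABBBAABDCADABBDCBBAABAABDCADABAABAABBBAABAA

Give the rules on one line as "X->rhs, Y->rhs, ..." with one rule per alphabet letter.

  step 1 ⇒ step 2: BDCBDCADA ⇒ BAA·BDC·ADA·BAA·BDC·ADA·B·BDC·B
    A ↦ B
    B ↦ BAA
    C ↦ ADA
    D ↦ BDC

A->B, B->BAA, C->ADA, D->BDC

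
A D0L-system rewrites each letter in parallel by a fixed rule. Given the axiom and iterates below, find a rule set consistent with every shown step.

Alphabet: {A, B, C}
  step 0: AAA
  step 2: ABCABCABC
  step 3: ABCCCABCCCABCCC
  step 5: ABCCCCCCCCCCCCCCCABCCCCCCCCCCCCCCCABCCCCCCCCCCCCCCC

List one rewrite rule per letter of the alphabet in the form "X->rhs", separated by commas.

  step 2 ⇒ step 3: ABCABCABC ⇒ AB·C·CC·AB·C·CC·AB·C·CC
    A ↦ AB
    B ↦ C
    C ↦ CC

A->AB, B->C, C->CC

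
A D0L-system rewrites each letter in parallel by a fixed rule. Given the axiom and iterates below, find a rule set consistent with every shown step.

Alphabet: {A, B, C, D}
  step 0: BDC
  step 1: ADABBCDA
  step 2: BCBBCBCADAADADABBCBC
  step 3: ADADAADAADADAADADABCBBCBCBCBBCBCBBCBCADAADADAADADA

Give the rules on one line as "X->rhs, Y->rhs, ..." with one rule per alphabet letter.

  step 2 ⇒ step 3: BCBBCBCADAADADABBCBC ⇒ ADA·DA·ADA·ADA·DA·ADA·DA·BC·BBC·BC·BC·BBC·BC·BBC·BC·ADA·ADA·DA·ADA·DA
    A ↦ BC
    B ↦ ADA
    C ↦ DA
    D ↦ BBC

A->BC, B->ADA, C->DA, D->BBC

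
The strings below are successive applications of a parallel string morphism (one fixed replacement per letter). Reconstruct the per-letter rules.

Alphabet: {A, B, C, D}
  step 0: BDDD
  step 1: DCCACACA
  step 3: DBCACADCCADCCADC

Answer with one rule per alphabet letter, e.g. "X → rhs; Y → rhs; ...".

  step 0 ⇒ step 1: BDDD ⇒ DC·CA·CA·CA
    B ↦ DC
    D ↦ CA
    A ↦ B  (constrained at step 1)
    C ↦ D  (constrained at step 1)

A->B, B->DC, C->D, D->CA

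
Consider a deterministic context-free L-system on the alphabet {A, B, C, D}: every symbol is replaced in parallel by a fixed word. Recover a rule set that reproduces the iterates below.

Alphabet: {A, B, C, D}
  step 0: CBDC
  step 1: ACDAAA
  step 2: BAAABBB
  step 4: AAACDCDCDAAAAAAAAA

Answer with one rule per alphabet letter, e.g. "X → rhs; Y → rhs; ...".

  step 1 ⇒ step 2: ACDAAA ⇒ B·A·AA·B·B·B
    A ↦ B
    C ↦ A
    D ↦ AA
  step 0 ⇒ step 1: CBDC ⇒ A·CD·AA·A
    B ↦ CD

A->B, B->CD, C->A, D->AA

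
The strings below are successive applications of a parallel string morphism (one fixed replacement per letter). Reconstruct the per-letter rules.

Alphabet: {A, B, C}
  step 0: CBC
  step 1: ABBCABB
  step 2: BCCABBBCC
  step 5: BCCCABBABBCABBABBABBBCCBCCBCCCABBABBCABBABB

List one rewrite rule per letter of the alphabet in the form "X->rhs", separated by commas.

A->B, B->C, C->ABB

  step 1 ⇒ step 2: ABBCABB ⇒ B·C·C·ABB·B·C·C
    A ↦ B
    B ↦ C
    C ↦ ABB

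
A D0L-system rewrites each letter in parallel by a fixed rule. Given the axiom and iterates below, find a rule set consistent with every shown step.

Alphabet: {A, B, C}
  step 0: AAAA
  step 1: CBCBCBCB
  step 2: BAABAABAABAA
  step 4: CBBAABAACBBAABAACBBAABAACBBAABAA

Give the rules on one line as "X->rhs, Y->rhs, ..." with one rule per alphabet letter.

A->CB, B->A, C->BA

  step 1 ⇒ step 2: CBCBCBCB ⇒ BA·A·BA·A·BA·A·BA·A
    B ↦ A
    C ↦ BA
  step 0 ⇒ step 1: AAAA ⇒ CB·CB·CB·CB
    A ↦ CB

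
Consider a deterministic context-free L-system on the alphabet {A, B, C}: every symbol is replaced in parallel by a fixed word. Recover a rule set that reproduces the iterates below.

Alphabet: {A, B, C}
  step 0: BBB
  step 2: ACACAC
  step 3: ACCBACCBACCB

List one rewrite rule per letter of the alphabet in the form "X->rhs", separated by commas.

  step 2 ⇒ step 3: ACACAC ⇒ AC·CB·AC·CB·AC·CB
    A ↦ AC
    C ↦ CB
    B ↦ A  (constrained at step 0)

A->AC, B->A, C->CB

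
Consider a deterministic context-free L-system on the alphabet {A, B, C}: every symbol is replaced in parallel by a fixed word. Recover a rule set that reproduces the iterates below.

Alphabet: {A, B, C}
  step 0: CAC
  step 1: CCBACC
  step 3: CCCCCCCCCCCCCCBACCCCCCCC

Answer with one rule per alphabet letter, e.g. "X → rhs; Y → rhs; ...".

A->BA, B->CC, C->CC

  step 0 ⇒ step 1: CAC ⇒ CC·BA·CC
    A ↦ BA
    C ↦ CC
    B ↦ CC  (constrained at step 1)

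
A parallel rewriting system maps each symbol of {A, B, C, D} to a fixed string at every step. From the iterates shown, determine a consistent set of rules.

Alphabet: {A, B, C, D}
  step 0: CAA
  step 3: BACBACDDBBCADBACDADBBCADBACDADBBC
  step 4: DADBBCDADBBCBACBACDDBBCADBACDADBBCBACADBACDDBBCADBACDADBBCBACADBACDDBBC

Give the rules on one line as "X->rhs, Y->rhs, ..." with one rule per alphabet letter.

  step 3 ⇒ step 4: BACBACDDBBCADBACDADBBCADBACDADBBC ⇒ D·AD·BBC·D·AD·BBC·BAC·BAC·D·D·BBC·AD·BAC·D·AD·BBC·BAC·AD·BAC·D·D·BBC·AD·BAC·D·AD·BBC·BAC·AD·BAC·D·D·BBC
    A ↦ AD
    B ↦ D
    C ↦ BBC
    D ↦ BAC

A->AD, B->D, C->BBC, D->BAC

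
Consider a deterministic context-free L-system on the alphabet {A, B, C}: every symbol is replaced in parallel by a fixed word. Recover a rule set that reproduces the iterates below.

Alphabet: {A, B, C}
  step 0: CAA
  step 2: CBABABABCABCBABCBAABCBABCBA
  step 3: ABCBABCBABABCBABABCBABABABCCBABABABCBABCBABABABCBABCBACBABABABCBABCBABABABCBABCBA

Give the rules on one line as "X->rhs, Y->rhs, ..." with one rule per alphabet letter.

A->CBA, B->BAB, C->ABC

  step 2 ⇒ step 3: CBABABABCABCBABCBAABCBABCBA ⇒ ABC·BAB·CBA·BAB·CBA·BAB·CBA·BAB·ABC·CBA·BAB·ABC·BAB·CBA·BAB·ABC·BAB·CBA·CBA·BAB·ABC·BAB·CBA·BAB·ABC·BAB·CBA
    A ↦ CBA
    B ↦ BAB
    C ↦ ABC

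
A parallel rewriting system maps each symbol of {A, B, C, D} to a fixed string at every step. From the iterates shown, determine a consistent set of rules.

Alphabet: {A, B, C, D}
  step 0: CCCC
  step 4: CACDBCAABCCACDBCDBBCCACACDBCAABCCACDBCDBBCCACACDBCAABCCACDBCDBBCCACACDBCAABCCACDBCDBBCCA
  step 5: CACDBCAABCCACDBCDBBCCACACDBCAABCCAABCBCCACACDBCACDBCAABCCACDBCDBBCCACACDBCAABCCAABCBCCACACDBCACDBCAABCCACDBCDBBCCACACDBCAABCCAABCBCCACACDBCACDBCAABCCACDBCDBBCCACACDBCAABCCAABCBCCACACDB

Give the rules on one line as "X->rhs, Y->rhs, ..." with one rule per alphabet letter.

  step 4 ⇒ step 5: CACDBCAABCCACDBCDBBCCACACDBCAABCCACDBCDBBCCACACDBCAABCCACDBCDBBCCACACDBCAABCCACDBCDBBCCA ⇒ CA·CDB·CA·A·BC·CA·CDB·CDB·BC·CA·CA·CDB·CA·A·BC·CA·A·BC·BC·CA·CA·CDB·CA·CDB·CA·A·BC·CA·CDB·CDB·BC·CA·CA·CDB·CA·A·BC·CA·A·BC·BC·CA·CA·CDB·CA·CDB·CA·A·BC·CA·CDB·CDB·BC·CA·CA·CDB·CA·A·BC·CA·A·BC·BC·CA·CA·CDB·CA·CDB·CA·A·BC·CA·CDB·CDB·BC·CA·CA·CDB·CA·A·BC·CA·A·BC·BC·CA·CA·CDB
    A ↦ CDB
    B ↦ BC
    C ↦ CA
    D ↦ A

A->CDB, B->BC, C->CA, D->A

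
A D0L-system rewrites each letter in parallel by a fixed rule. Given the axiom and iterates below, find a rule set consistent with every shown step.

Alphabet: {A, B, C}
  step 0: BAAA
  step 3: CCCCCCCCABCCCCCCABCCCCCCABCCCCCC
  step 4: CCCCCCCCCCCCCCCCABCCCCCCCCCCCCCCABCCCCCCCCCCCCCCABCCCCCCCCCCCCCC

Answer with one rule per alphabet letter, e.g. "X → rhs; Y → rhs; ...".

  step 3 ⇒ step 4: CCCCCCCCABCCCCCCABCCCCCCABCCCCCC ⇒ CC·CC·CC·CC·CC·CC·CC·CC·AB·CC·CC·CC·CC·CC·CC·CC·AB·CC·CC·CC·CC·CC·CC·CC·AB·CC·CC·CC·CC·CC·CC·CC
    A ↦ AB
    B ↦ CC
    C ↦ CC

A->AB, B->CC, C->CC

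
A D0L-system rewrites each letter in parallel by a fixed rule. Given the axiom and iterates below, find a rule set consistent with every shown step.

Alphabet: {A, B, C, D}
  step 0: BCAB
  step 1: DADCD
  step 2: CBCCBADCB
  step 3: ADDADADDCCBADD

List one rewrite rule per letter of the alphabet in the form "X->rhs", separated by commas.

A->C, B->D, C->AD, D->CB

  step 2 ⇒ step 3: CBCCBADCB ⇒ AD·D·AD·AD·D·C·CB·AD·D
    A ↦ C
    B ↦ D
    C ↦ AD
    D ↦ CB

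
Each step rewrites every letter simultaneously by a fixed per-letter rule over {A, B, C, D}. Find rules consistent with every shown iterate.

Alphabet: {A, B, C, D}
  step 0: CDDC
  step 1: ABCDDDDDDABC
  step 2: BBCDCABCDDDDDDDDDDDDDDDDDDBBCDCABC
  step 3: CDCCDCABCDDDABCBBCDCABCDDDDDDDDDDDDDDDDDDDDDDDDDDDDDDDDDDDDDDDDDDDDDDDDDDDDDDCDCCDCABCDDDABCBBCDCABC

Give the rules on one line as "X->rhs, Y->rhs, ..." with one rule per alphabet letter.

  step 2 ⇒ step 3: BBCDCABCDDDDDDDDDDDDDDDDDDBBCDCABC ⇒ CDC·CDC·ABC·DDD·ABC·BB·CDC·ABC·DDD·DDD·DDD·DDD·DDD·DDD·DDD·DDD·DDD·DDD·DDD·DDD·DDD·DDD·DDD·DDD·DDD·DDD·CDC·CDC·ABC·DDD·ABC·BB·CDC·ABC
    A ↦ BB
    B ↦ CDC
    C ↦ ABC
    D ↦ DDD

A->BB, B->CDC, C->ABC, D->DDD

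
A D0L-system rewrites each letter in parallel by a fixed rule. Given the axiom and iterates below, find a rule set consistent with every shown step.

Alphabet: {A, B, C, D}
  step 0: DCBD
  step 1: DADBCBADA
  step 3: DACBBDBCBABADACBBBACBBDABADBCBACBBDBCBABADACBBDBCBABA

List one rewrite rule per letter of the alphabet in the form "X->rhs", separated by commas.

  step 0 ⇒ step 1: DCBD ⇒ DA·DBC·BA·DA
    B ↦ BA
    C ↦ DBC
    D ↦ DA
    A ↦ CBB  (constrained at step 1)

A->CBB, B->BA, C->DBC, D->DA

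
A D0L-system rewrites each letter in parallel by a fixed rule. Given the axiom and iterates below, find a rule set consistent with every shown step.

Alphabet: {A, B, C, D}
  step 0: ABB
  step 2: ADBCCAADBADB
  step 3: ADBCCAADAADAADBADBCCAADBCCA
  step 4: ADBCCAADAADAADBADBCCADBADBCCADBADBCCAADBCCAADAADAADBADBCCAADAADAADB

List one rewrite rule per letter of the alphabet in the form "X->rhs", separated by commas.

  step 3 ⇒ step 4: ADBCCAADAADAADBADBCCAADBCCA ⇒ ADB·CC·A·ADA·ADA·ADB·ADB·CC·ADB·ADB·CC·ADB·ADB·CC·A·ADB·CC·A·ADA·ADA·ADB·ADB·CC·A·ADA·ADA·ADB
    A ↦ ADB
    B ↦ A
    C ↦ ADA
    D ↦ CC

A->ADB, B->A, C->ADA, D->CC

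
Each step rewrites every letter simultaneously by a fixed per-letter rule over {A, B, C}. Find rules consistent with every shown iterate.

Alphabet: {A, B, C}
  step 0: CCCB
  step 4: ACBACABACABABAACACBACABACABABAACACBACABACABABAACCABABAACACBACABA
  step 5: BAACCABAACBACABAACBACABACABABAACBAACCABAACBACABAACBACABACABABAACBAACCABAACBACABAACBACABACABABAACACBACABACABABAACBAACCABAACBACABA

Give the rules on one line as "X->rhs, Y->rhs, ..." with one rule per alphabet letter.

A->BA, B->CA, C->AC

  step 4 ⇒ step 5: ACBACABACABABAACACBACABACABABAACACBACABACABABAACCABABAACACBACABA ⇒ BA·AC·CA·BA·AC·BA·CA·BA·AC·BA·CA·BA·CA·BA·BA·AC·BA·AC·CA·BA·AC·BA·CA·BA·AC·BA·CA·BA·CA·BA·BA·AC·BA·AC·CA·BA·AC·BA·CA·BA·AC·BA·CA·BA·CA·BA·BA·AC·AC·BA·CA·BA·CA·BA·BA·AC·BA·AC·CA·BA·AC·BA·CA·BA
    A ↦ BA
    B ↦ CA
    C ↦ AC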